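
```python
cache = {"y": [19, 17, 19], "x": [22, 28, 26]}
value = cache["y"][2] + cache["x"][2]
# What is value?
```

Answer: 45

Derivation:
Trace (tracking value):
cache = {'y': [19, 17, 19], 'x': [22, 28, 26]}  # -> cache = {'y': [19, 17, 19], 'x': [22, 28, 26]}
value = cache['y'][2] + cache['x'][2]  # -> value = 45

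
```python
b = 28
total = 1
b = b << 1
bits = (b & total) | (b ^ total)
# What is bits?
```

Trace (tracking bits):
b = 28  # -> b = 28
total = 1  # -> total = 1
b = b << 1  # -> b = 56
bits = b & total | b ^ total  # -> bits = 57

Answer: 57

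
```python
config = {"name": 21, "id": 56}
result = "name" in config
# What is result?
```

Answer: True

Derivation:
Trace (tracking result):
config = {'name': 21, 'id': 56}  # -> config = {'name': 21, 'id': 56}
result = 'name' in config  # -> result = True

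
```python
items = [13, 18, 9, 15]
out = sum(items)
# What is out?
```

Trace (tracking out):
items = [13, 18, 9, 15]  # -> items = [13, 18, 9, 15]
out = sum(items)  # -> out = 55

Answer: 55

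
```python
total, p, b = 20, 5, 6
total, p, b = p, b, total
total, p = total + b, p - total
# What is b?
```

Trace (tracking b):
total, p, b = (20, 5, 6)  # -> total = 20, p = 5, b = 6
total, p, b = (p, b, total)  # -> total = 5, p = 6, b = 20
total, p = (total + b, p - total)  # -> total = 25, p = 1

Answer: 20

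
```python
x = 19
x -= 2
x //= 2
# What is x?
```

Trace (tracking x):
x = 19  # -> x = 19
x -= 2  # -> x = 17
x //= 2  # -> x = 8

Answer: 8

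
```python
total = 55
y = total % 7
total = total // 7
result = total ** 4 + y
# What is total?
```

Trace (tracking total):
total = 55  # -> total = 55
y = total % 7  # -> y = 6
total = total // 7  # -> total = 7
result = total ** 4 + y  # -> result = 2407

Answer: 7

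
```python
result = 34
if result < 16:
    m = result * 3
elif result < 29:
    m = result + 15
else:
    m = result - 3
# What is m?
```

Answer: 31

Derivation:
Trace (tracking m):
result = 34  # -> result = 34
if result < 16:  # condition is False
elif result < 29:  # condition is False
else:
    m = result - 3  # -> m = 31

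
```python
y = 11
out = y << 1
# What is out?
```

Answer: 22

Derivation:
Trace (tracking out):
y = 11  # -> y = 11
out = y << 1  # -> out = 22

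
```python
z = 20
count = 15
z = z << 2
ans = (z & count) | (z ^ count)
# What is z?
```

Answer: 80

Derivation:
Trace (tracking z):
z = 20  # -> z = 20
count = 15  # -> count = 15
z = z << 2  # -> z = 80
ans = z & count | z ^ count  # -> ans = 95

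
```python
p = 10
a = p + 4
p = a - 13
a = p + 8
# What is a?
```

Answer: 9

Derivation:
Trace (tracking a):
p = 10  # -> p = 10
a = p + 4  # -> a = 14
p = a - 13  # -> p = 1
a = p + 8  # -> a = 9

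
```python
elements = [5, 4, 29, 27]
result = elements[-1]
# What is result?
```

Answer: 27

Derivation:
Trace (tracking result):
elements = [5, 4, 29, 27]  # -> elements = [5, 4, 29, 27]
result = elements[-1]  # -> result = 27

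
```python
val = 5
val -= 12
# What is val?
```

Answer: -7

Derivation:
Trace (tracking val):
val = 5  # -> val = 5
val -= 12  # -> val = -7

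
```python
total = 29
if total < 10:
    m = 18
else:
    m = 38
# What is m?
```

Answer: 38

Derivation:
Trace (tracking m):
total = 29  # -> total = 29
if total < 10:  # condition is False
else:
    m = 38  # -> m = 38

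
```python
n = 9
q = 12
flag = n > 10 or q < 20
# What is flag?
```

Trace (tracking flag):
n = 9  # -> n = 9
q = 12  # -> q = 12
flag = n > 10 or q < 20  # -> flag = True

Answer: True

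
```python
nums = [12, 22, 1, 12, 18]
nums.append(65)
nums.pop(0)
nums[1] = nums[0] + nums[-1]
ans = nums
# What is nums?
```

Trace (tracking nums):
nums = [12, 22, 1, 12, 18]  # -> nums = [12, 22, 1, 12, 18]
nums.append(65)  # -> nums = [12, 22, 1, 12, 18, 65]
nums.pop(0)  # -> nums = [22, 1, 12, 18, 65]
nums[1] = nums[0] + nums[-1]  # -> nums = [22, 87, 12, 18, 65]
ans = nums  # -> ans = [22, 87, 12, 18, 65]

Answer: [22, 87, 12, 18, 65]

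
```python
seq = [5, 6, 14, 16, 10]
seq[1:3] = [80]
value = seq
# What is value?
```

Trace (tracking value):
seq = [5, 6, 14, 16, 10]  # -> seq = [5, 6, 14, 16, 10]
seq[1:3] = [80]  # -> seq = [5, 80, 16, 10]
value = seq  # -> value = [5, 80, 16, 10]

Answer: [5, 80, 16, 10]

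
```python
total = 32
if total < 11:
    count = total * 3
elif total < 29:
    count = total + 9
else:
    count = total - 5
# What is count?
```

Answer: 27

Derivation:
Trace (tracking count):
total = 32  # -> total = 32
if total < 11:  # condition is False
elif total < 29:  # condition is False
else:
    count = total - 5  # -> count = 27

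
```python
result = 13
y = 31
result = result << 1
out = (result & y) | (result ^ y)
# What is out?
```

Trace (tracking out):
result = 13  # -> result = 13
y = 31  # -> y = 31
result = result << 1  # -> result = 26
out = result & y | result ^ y  # -> out = 31

Answer: 31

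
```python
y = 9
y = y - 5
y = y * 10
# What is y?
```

Answer: 40

Derivation:
Trace (tracking y):
y = 9  # -> y = 9
y = y - 5  # -> y = 4
y = y * 10  # -> y = 40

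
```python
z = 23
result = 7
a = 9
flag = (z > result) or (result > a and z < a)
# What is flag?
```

Trace (tracking flag):
z = 23  # -> z = 23
result = 7  # -> result = 7
a = 9  # -> a = 9
flag = z > result or (result > a and z < a)  # -> flag = True

Answer: True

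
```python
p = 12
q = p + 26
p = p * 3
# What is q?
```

Answer: 38

Derivation:
Trace (tracking q):
p = 12  # -> p = 12
q = p + 26  # -> q = 38
p = p * 3  # -> p = 36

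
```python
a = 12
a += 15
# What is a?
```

Trace (tracking a):
a = 12  # -> a = 12
a += 15  # -> a = 27

Answer: 27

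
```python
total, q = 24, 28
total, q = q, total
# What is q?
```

Answer: 24

Derivation:
Trace (tracking q):
total, q = (24, 28)  # -> total = 24, q = 28
total, q = (q, total)  # -> total = 28, q = 24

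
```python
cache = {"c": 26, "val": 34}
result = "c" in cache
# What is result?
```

Trace (tracking result):
cache = {'c': 26, 'val': 34}  # -> cache = {'c': 26, 'val': 34}
result = 'c' in cache  # -> result = True

Answer: True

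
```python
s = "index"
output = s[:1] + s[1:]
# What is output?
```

Trace (tracking output):
s = 'index'  # -> s = 'index'
output = s[:1] + s[1:]  # -> output = 'index'

Answer: 'index'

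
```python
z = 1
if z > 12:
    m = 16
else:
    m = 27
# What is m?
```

Trace (tracking m):
z = 1  # -> z = 1
if z > 12:  # condition is False
else:
    m = 27  # -> m = 27

Answer: 27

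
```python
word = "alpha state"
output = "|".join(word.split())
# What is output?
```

Trace (tracking output):
word = 'alpha state'  # -> word = 'alpha state'
output = '|'.join(word.split())  # -> output = 'alpha|state'

Answer: 'alpha|state'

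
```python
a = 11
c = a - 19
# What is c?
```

Answer: -8

Derivation:
Trace (tracking c):
a = 11  # -> a = 11
c = a - 19  # -> c = -8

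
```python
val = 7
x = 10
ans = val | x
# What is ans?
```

Answer: 15

Derivation:
Trace (tracking ans):
val = 7  # -> val = 7
x = 10  # -> x = 10
ans = val | x  # -> ans = 15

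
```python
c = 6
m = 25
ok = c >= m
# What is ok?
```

Answer: False

Derivation:
Trace (tracking ok):
c = 6  # -> c = 6
m = 25  # -> m = 25
ok = c >= m  # -> ok = False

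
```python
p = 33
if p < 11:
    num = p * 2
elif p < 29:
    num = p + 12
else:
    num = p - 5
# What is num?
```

Answer: 28

Derivation:
Trace (tracking num):
p = 33  # -> p = 33
if p < 11:  # condition is False
elif p < 29:  # condition is False
else:
    num = p - 5  # -> num = 28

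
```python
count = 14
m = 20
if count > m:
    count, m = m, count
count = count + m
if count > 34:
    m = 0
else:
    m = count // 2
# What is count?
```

Answer: 34

Derivation:
Trace (tracking count):
count = 14  # -> count = 14
m = 20  # -> m = 20
if count > m:  # condition is False
count = count + m  # -> count = 34
if count > 34:  # condition is False
else:
    m = count // 2  # -> m = 17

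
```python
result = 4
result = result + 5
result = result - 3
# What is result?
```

Answer: 6

Derivation:
Trace (tracking result):
result = 4  # -> result = 4
result = result + 5  # -> result = 9
result = result - 3  # -> result = 6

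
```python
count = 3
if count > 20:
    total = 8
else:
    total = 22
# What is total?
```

Answer: 22

Derivation:
Trace (tracking total):
count = 3  # -> count = 3
if count > 20:  # condition is False
else:
    total = 22  # -> total = 22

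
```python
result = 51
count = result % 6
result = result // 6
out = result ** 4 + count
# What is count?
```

Answer: 3

Derivation:
Trace (tracking count):
result = 51  # -> result = 51
count = result % 6  # -> count = 3
result = result // 6  # -> result = 8
out = result ** 4 + count  # -> out = 4099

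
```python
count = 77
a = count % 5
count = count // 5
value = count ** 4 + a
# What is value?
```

Trace (tracking value):
count = 77  # -> count = 77
a = count % 5  # -> a = 2
count = count // 5  # -> count = 15
value = count ** 4 + a  # -> value = 50627

Answer: 50627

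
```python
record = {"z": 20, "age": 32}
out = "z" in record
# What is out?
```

Trace (tracking out):
record = {'z': 20, 'age': 32}  # -> record = {'z': 20, 'age': 32}
out = 'z' in record  # -> out = True

Answer: True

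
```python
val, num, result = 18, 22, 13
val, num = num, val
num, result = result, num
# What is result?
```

Answer: 18

Derivation:
Trace (tracking result):
val, num, result = (18, 22, 13)  # -> val = 18, num = 22, result = 13
val, num = (num, val)  # -> val = 22, num = 18
num, result = (result, num)  # -> num = 13, result = 18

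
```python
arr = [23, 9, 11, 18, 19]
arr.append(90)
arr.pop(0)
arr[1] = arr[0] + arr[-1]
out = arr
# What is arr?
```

Trace (tracking arr):
arr = [23, 9, 11, 18, 19]  # -> arr = [23, 9, 11, 18, 19]
arr.append(90)  # -> arr = [23, 9, 11, 18, 19, 90]
arr.pop(0)  # -> arr = [9, 11, 18, 19, 90]
arr[1] = arr[0] + arr[-1]  # -> arr = [9, 99, 18, 19, 90]
out = arr  # -> out = [9, 99, 18, 19, 90]

Answer: [9, 99, 18, 19, 90]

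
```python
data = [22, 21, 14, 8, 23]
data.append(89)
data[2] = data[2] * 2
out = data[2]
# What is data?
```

Trace (tracking data):
data = [22, 21, 14, 8, 23]  # -> data = [22, 21, 14, 8, 23]
data.append(89)  # -> data = [22, 21, 14, 8, 23, 89]
data[2] = data[2] * 2  # -> data = [22, 21, 28, 8, 23, 89]
out = data[2]  # -> out = 28

Answer: [22, 21, 28, 8, 23, 89]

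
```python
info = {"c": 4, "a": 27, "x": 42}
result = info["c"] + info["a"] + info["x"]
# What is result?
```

Trace (tracking result):
info = {'c': 4, 'a': 27, 'x': 42}  # -> info = {'c': 4, 'a': 27, 'x': 42}
result = info['c'] + info['a'] + info['x']  # -> result = 73

Answer: 73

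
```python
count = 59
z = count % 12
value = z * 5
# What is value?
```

Answer: 55

Derivation:
Trace (tracking value):
count = 59  # -> count = 59
z = count % 12  # -> z = 11
value = z * 5  # -> value = 55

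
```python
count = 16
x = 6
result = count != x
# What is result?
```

Trace (tracking result):
count = 16  # -> count = 16
x = 6  # -> x = 6
result = count != x  # -> result = True

Answer: True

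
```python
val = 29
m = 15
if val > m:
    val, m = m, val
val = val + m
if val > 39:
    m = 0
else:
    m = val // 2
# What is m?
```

Trace (tracking m):
val = 29  # -> val = 29
m = 15  # -> m = 15
if val > m:  # condition is True
    val, m = (m, val)  # -> val = 15, m = 29
val = val + m  # -> val = 44
if val > 39:  # condition is True
    m = 0  # -> m = 0

Answer: 0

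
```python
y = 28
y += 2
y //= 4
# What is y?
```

Answer: 7

Derivation:
Trace (tracking y):
y = 28  # -> y = 28
y += 2  # -> y = 30
y //= 4  # -> y = 7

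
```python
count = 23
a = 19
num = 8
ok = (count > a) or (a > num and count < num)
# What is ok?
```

Answer: True

Derivation:
Trace (tracking ok):
count = 23  # -> count = 23
a = 19  # -> a = 19
num = 8  # -> num = 8
ok = count > a or (a > num and count < num)  # -> ok = True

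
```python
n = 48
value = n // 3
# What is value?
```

Trace (tracking value):
n = 48  # -> n = 48
value = n // 3  # -> value = 16

Answer: 16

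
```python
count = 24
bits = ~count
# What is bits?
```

Answer: -25

Derivation:
Trace (tracking bits):
count = 24  # -> count = 24
bits = ~count  # -> bits = -25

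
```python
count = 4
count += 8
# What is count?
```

Trace (tracking count):
count = 4  # -> count = 4
count += 8  # -> count = 12

Answer: 12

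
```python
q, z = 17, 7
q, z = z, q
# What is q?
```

Answer: 7

Derivation:
Trace (tracking q):
q, z = (17, 7)  # -> q = 17, z = 7
q, z = (z, q)  # -> q = 7, z = 17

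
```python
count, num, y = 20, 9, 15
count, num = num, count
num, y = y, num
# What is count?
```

Answer: 9

Derivation:
Trace (tracking count):
count, num, y = (20, 9, 15)  # -> count = 20, num = 9, y = 15
count, num = (num, count)  # -> count = 9, num = 20
num, y = (y, num)  # -> num = 15, y = 20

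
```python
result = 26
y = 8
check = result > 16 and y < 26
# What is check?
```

Trace (tracking check):
result = 26  # -> result = 26
y = 8  # -> y = 8
check = result > 16 and y < 26  # -> check = True

Answer: True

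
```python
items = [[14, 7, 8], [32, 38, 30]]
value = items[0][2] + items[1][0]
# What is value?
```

Trace (tracking value):
items = [[14, 7, 8], [32, 38, 30]]  # -> items = [[14, 7, 8], [32, 38, 30]]
value = items[0][2] + items[1][0]  # -> value = 40

Answer: 40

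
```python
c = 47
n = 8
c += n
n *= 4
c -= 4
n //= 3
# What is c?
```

Answer: 51

Derivation:
Trace (tracking c):
c = 47  # -> c = 47
n = 8  # -> n = 8
c += n  # -> c = 55
n *= 4  # -> n = 32
c -= 4  # -> c = 51
n //= 3  # -> n = 10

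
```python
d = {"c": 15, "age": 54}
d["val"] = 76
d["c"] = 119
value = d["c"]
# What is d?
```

Trace (tracking d):
d = {'c': 15, 'age': 54}  # -> d = {'c': 15, 'age': 54}
d['val'] = 76  # -> d = {'c': 15, 'age': 54, 'val': 76}
d['c'] = 119  # -> d = {'c': 119, 'age': 54, 'val': 76}
value = d['c']  # -> value = 119

Answer: {'c': 119, 'age': 54, 'val': 76}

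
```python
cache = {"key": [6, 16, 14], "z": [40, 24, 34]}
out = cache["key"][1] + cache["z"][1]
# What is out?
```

Answer: 40

Derivation:
Trace (tracking out):
cache = {'key': [6, 16, 14], 'z': [40, 24, 34]}  # -> cache = {'key': [6, 16, 14], 'z': [40, 24, 34]}
out = cache['key'][1] + cache['z'][1]  # -> out = 40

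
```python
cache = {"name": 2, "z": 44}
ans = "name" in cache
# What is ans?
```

Answer: True

Derivation:
Trace (tracking ans):
cache = {'name': 2, 'z': 44}  # -> cache = {'name': 2, 'z': 44}
ans = 'name' in cache  # -> ans = True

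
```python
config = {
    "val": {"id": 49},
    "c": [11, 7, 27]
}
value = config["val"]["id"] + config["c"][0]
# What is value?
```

Trace (tracking value):
config = {'val': {'id': 49}, 'c': [11, 7, 27]}  # -> config = {'val': {'id': 49}, 'c': [11, 7, 27]}
value = config['val']['id'] + config['c'][0]  # -> value = 60

Answer: 60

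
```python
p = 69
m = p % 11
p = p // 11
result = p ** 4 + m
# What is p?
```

Trace (tracking p):
p = 69  # -> p = 69
m = p % 11  # -> m = 3
p = p // 11  # -> p = 6
result = p ** 4 + m  # -> result = 1299

Answer: 6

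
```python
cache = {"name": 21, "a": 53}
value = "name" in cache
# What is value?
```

Answer: True

Derivation:
Trace (tracking value):
cache = {'name': 21, 'a': 53}  # -> cache = {'name': 21, 'a': 53}
value = 'name' in cache  # -> value = True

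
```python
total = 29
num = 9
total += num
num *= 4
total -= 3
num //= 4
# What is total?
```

Answer: 35

Derivation:
Trace (tracking total):
total = 29  # -> total = 29
num = 9  # -> num = 9
total += num  # -> total = 38
num *= 4  # -> num = 36
total -= 3  # -> total = 35
num //= 4  # -> num = 9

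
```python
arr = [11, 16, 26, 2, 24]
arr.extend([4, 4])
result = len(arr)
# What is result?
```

Answer: 7

Derivation:
Trace (tracking result):
arr = [11, 16, 26, 2, 24]  # -> arr = [11, 16, 26, 2, 24]
arr.extend([4, 4])  # -> arr = [11, 16, 26, 2, 24, 4, 4]
result = len(arr)  # -> result = 7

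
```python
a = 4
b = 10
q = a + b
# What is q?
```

Answer: 14

Derivation:
Trace (tracking q):
a = 4  # -> a = 4
b = 10  # -> b = 10
q = a + b  # -> q = 14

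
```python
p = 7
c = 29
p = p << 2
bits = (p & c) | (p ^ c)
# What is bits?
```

Trace (tracking bits):
p = 7  # -> p = 7
c = 29  # -> c = 29
p = p << 2  # -> p = 28
bits = p & c | p ^ c  # -> bits = 29

Answer: 29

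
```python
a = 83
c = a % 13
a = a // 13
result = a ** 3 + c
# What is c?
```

Answer: 5

Derivation:
Trace (tracking c):
a = 83  # -> a = 83
c = a % 13  # -> c = 5
a = a // 13  # -> a = 6
result = a ** 3 + c  # -> result = 221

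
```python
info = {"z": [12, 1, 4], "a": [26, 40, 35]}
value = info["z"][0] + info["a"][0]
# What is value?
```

Trace (tracking value):
info = {'z': [12, 1, 4], 'a': [26, 40, 35]}  # -> info = {'z': [12, 1, 4], 'a': [26, 40, 35]}
value = info['z'][0] + info['a'][0]  # -> value = 38

Answer: 38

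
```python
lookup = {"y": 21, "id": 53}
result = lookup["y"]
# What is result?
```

Answer: 21

Derivation:
Trace (tracking result):
lookup = {'y': 21, 'id': 53}  # -> lookup = {'y': 21, 'id': 53}
result = lookup['y']  # -> result = 21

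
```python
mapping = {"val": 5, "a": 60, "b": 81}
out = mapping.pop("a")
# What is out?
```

Trace (tracking out):
mapping = {'val': 5, 'a': 60, 'b': 81}  # -> mapping = {'val': 5, 'a': 60, 'b': 81}
out = mapping.pop('a')  # -> out = 60

Answer: 60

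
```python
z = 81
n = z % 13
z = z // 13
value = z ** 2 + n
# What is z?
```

Trace (tracking z):
z = 81  # -> z = 81
n = z % 13  # -> n = 3
z = z // 13  # -> z = 6
value = z ** 2 + n  # -> value = 39

Answer: 6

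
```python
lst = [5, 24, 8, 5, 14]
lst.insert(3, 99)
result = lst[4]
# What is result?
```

Answer: 5

Derivation:
Trace (tracking result):
lst = [5, 24, 8, 5, 14]  # -> lst = [5, 24, 8, 5, 14]
lst.insert(3, 99)  # -> lst = [5, 24, 8, 99, 5, 14]
result = lst[4]  # -> result = 5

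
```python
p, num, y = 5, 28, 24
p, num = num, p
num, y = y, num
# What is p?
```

Answer: 28

Derivation:
Trace (tracking p):
p, num, y = (5, 28, 24)  # -> p = 5, num = 28, y = 24
p, num = (num, p)  # -> p = 28, num = 5
num, y = (y, num)  # -> num = 24, y = 5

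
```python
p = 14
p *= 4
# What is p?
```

Trace (tracking p):
p = 14  # -> p = 14
p *= 4  # -> p = 56

Answer: 56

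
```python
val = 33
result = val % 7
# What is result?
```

Answer: 5

Derivation:
Trace (tracking result):
val = 33  # -> val = 33
result = val % 7  # -> result = 5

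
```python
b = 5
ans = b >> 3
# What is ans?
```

Answer: 0

Derivation:
Trace (tracking ans):
b = 5  # -> b = 5
ans = b >> 3  # -> ans = 0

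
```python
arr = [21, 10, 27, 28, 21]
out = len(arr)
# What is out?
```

Answer: 5

Derivation:
Trace (tracking out):
arr = [21, 10, 27, 28, 21]  # -> arr = [21, 10, 27, 28, 21]
out = len(arr)  # -> out = 5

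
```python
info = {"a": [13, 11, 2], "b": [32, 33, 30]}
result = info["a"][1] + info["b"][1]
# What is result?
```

Trace (tracking result):
info = {'a': [13, 11, 2], 'b': [32, 33, 30]}  # -> info = {'a': [13, 11, 2], 'b': [32, 33, 30]}
result = info['a'][1] + info['b'][1]  # -> result = 44

Answer: 44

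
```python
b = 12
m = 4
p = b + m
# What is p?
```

Trace (tracking p):
b = 12  # -> b = 12
m = 4  # -> m = 4
p = b + m  # -> p = 16

Answer: 16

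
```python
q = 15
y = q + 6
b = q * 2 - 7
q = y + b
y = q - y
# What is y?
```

Answer: 23

Derivation:
Trace (tracking y):
q = 15  # -> q = 15
y = q + 6  # -> y = 21
b = q * 2 - 7  # -> b = 23
q = y + b  # -> q = 44
y = q - y  # -> y = 23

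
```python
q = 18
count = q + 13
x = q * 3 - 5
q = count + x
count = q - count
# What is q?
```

Answer: 80

Derivation:
Trace (tracking q):
q = 18  # -> q = 18
count = q + 13  # -> count = 31
x = q * 3 - 5  # -> x = 49
q = count + x  # -> q = 80
count = q - count  # -> count = 49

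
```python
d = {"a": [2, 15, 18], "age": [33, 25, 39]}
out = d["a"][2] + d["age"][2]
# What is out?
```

Trace (tracking out):
d = {'a': [2, 15, 18], 'age': [33, 25, 39]}  # -> d = {'a': [2, 15, 18], 'age': [33, 25, 39]}
out = d['a'][2] + d['age'][2]  # -> out = 57

Answer: 57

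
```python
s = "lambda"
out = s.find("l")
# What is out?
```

Trace (tracking out):
s = 'lambda'  # -> s = 'lambda'
out = s.find('l')  # -> out = 0

Answer: 0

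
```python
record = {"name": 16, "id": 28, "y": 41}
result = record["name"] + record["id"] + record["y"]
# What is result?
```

Trace (tracking result):
record = {'name': 16, 'id': 28, 'y': 41}  # -> record = {'name': 16, 'id': 28, 'y': 41}
result = record['name'] + record['id'] + record['y']  # -> result = 85

Answer: 85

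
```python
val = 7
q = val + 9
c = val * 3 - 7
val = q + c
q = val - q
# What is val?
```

Trace (tracking val):
val = 7  # -> val = 7
q = val + 9  # -> q = 16
c = val * 3 - 7  # -> c = 14
val = q + c  # -> val = 30
q = val - q  # -> q = 14

Answer: 30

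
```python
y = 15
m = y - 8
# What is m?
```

Answer: 7

Derivation:
Trace (tracking m):
y = 15  # -> y = 15
m = y - 8  # -> m = 7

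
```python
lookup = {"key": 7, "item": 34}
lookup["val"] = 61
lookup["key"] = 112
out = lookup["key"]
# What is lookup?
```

Answer: {'key': 112, 'item': 34, 'val': 61}

Derivation:
Trace (tracking lookup):
lookup = {'key': 7, 'item': 34}  # -> lookup = {'key': 7, 'item': 34}
lookup['val'] = 61  # -> lookup = {'key': 7, 'item': 34, 'val': 61}
lookup['key'] = 112  # -> lookup = {'key': 112, 'item': 34, 'val': 61}
out = lookup['key']  # -> out = 112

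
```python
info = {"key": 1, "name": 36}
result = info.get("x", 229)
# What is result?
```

Answer: 229

Derivation:
Trace (tracking result):
info = {'key': 1, 'name': 36}  # -> info = {'key': 1, 'name': 36}
result = info.get('x', 229)  # -> result = 229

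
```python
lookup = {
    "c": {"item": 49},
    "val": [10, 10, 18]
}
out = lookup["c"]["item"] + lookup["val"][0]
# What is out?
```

Answer: 59

Derivation:
Trace (tracking out):
lookup = {'c': {'item': 49}, 'val': [10, 10, 18]}  # -> lookup = {'c': {'item': 49}, 'val': [10, 10, 18]}
out = lookup['c']['item'] + lookup['val'][0]  # -> out = 59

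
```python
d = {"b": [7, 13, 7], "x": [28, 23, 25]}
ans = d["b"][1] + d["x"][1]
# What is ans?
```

Answer: 36

Derivation:
Trace (tracking ans):
d = {'b': [7, 13, 7], 'x': [28, 23, 25]}  # -> d = {'b': [7, 13, 7], 'x': [28, 23, 25]}
ans = d['b'][1] + d['x'][1]  # -> ans = 36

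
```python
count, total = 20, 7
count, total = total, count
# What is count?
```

Answer: 7

Derivation:
Trace (tracking count):
count, total = (20, 7)  # -> count = 20, total = 7
count, total = (total, count)  # -> count = 7, total = 20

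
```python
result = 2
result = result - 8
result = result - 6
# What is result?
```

Trace (tracking result):
result = 2  # -> result = 2
result = result - 8  # -> result = -6
result = result - 6  # -> result = -12

Answer: -12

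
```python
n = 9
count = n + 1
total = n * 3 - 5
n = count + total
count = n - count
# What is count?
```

Answer: 22

Derivation:
Trace (tracking count):
n = 9  # -> n = 9
count = n + 1  # -> count = 10
total = n * 3 - 5  # -> total = 22
n = count + total  # -> n = 32
count = n - count  # -> count = 22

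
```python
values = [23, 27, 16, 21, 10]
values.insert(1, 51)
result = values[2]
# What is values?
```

Answer: [23, 51, 27, 16, 21, 10]

Derivation:
Trace (tracking values):
values = [23, 27, 16, 21, 10]  # -> values = [23, 27, 16, 21, 10]
values.insert(1, 51)  # -> values = [23, 51, 27, 16, 21, 10]
result = values[2]  # -> result = 27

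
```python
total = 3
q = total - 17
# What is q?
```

Trace (tracking q):
total = 3  # -> total = 3
q = total - 17  # -> q = -14

Answer: -14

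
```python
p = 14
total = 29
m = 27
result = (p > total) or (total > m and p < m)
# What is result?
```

Trace (tracking result):
p = 14  # -> p = 14
total = 29  # -> total = 29
m = 27  # -> m = 27
result = p > total or (total > m and p < m)  # -> result = True

Answer: True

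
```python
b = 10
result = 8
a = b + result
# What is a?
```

Trace (tracking a):
b = 10  # -> b = 10
result = 8  # -> result = 8
a = b + result  # -> a = 18

Answer: 18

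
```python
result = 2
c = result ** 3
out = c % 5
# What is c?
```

Answer: 8

Derivation:
Trace (tracking c):
result = 2  # -> result = 2
c = result ** 3  # -> c = 8
out = c % 5  # -> out = 3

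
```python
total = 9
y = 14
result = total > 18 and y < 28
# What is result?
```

Trace (tracking result):
total = 9  # -> total = 9
y = 14  # -> y = 14
result = total > 18 and y < 28  # -> result = False

Answer: False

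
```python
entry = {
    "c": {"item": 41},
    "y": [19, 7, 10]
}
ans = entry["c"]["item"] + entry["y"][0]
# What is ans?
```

Trace (tracking ans):
entry = {'c': {'item': 41}, 'y': [19, 7, 10]}  # -> entry = {'c': {'item': 41}, 'y': [19, 7, 10]}
ans = entry['c']['item'] + entry['y'][0]  # -> ans = 60

Answer: 60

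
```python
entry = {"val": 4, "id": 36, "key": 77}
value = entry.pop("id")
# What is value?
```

Trace (tracking value):
entry = {'val': 4, 'id': 36, 'key': 77}  # -> entry = {'val': 4, 'id': 36, 'key': 77}
value = entry.pop('id')  # -> value = 36

Answer: 36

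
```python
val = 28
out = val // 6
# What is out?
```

Trace (tracking out):
val = 28  # -> val = 28
out = val // 6  # -> out = 4

Answer: 4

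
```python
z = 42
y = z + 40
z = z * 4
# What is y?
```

Answer: 82

Derivation:
Trace (tracking y):
z = 42  # -> z = 42
y = z + 40  # -> y = 82
z = z * 4  # -> z = 168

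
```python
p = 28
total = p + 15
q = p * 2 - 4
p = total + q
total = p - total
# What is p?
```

Answer: 95

Derivation:
Trace (tracking p):
p = 28  # -> p = 28
total = p + 15  # -> total = 43
q = p * 2 - 4  # -> q = 52
p = total + q  # -> p = 95
total = p - total  # -> total = 52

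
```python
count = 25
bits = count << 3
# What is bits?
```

Trace (tracking bits):
count = 25  # -> count = 25
bits = count << 3  # -> bits = 200

Answer: 200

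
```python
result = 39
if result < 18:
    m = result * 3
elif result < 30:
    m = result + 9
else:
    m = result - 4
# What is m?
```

Trace (tracking m):
result = 39  # -> result = 39
if result < 18:  # condition is False
elif result < 30:  # condition is False
else:
    m = result - 4  # -> m = 35

Answer: 35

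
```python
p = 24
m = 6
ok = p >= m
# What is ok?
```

Trace (tracking ok):
p = 24  # -> p = 24
m = 6  # -> m = 6
ok = p >= m  # -> ok = True

Answer: True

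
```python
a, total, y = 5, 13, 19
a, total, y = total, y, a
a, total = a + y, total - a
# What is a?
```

Trace (tracking a):
a, total, y = (5, 13, 19)  # -> a = 5, total = 13, y = 19
a, total, y = (total, y, a)  # -> a = 13, total = 19, y = 5
a, total = (a + y, total - a)  # -> a = 18, total = 6

Answer: 18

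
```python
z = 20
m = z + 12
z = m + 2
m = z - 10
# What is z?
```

Trace (tracking z):
z = 20  # -> z = 20
m = z + 12  # -> m = 32
z = m + 2  # -> z = 34
m = z - 10  # -> m = 24

Answer: 34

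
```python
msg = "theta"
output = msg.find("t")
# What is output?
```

Answer: 0

Derivation:
Trace (tracking output):
msg = 'theta'  # -> msg = 'theta'
output = msg.find('t')  # -> output = 0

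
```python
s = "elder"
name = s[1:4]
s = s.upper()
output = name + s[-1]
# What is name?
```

Answer: 'lde'

Derivation:
Trace (tracking name):
s = 'elder'  # -> s = 'elder'
name = s[1:4]  # -> name = 'lde'
s = s.upper()  # -> s = 'ELDER'
output = name + s[-1]  # -> output = 'ldeR'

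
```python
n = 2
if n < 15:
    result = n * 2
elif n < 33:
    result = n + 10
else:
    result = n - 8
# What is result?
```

Answer: 4

Derivation:
Trace (tracking result):
n = 2  # -> n = 2
if n < 15:  # condition is True
    result = n * 2  # -> result = 4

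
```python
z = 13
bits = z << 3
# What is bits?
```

Trace (tracking bits):
z = 13  # -> z = 13
bits = z << 3  # -> bits = 104

Answer: 104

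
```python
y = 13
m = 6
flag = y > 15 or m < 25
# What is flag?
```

Trace (tracking flag):
y = 13  # -> y = 13
m = 6  # -> m = 6
flag = y > 15 or m < 25  # -> flag = True

Answer: True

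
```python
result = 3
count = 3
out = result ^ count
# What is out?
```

Answer: 0

Derivation:
Trace (tracking out):
result = 3  # -> result = 3
count = 3  # -> count = 3
out = result ^ count  # -> out = 0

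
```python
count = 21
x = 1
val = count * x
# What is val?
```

Answer: 21

Derivation:
Trace (tracking val):
count = 21  # -> count = 21
x = 1  # -> x = 1
val = count * x  # -> val = 21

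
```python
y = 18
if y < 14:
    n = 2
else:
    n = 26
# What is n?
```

Answer: 26

Derivation:
Trace (tracking n):
y = 18  # -> y = 18
if y < 14:  # condition is False
else:
    n = 26  # -> n = 26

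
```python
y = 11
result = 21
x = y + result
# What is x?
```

Trace (tracking x):
y = 11  # -> y = 11
result = 21  # -> result = 21
x = y + result  # -> x = 32

Answer: 32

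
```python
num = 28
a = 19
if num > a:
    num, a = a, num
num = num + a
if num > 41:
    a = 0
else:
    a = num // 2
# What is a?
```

Trace (tracking a):
num = 28  # -> num = 28
a = 19  # -> a = 19
if num > a:  # condition is True
    num, a = (a, num)  # -> num = 19, a = 28
num = num + a  # -> num = 47
if num > 41:  # condition is True
    a = 0  # -> a = 0

Answer: 0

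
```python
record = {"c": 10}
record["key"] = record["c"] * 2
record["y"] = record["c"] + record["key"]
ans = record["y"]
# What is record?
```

Trace (tracking record):
record = {'c': 10}  # -> record = {'c': 10}
record['key'] = record['c'] * 2  # -> record = {'c': 10, 'key': 20}
record['y'] = record['c'] + record['key']  # -> record = {'c': 10, 'key': 20, 'y': 30}
ans = record['y']  # -> ans = 30

Answer: {'c': 10, 'key': 20, 'y': 30}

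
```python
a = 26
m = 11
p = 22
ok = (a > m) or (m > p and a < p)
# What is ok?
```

Trace (tracking ok):
a = 26  # -> a = 26
m = 11  # -> m = 11
p = 22  # -> p = 22
ok = a > m or (m > p and a < p)  # -> ok = True

Answer: True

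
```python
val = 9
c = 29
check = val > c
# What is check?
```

Trace (tracking check):
val = 9  # -> val = 9
c = 29  # -> c = 29
check = val > c  # -> check = False

Answer: False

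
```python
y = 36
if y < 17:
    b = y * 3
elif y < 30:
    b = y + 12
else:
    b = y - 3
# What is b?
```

Trace (tracking b):
y = 36  # -> y = 36
if y < 17:  # condition is False
elif y < 30:  # condition is False
else:
    b = y - 3  # -> b = 33

Answer: 33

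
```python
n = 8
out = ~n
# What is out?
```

Answer: -9

Derivation:
Trace (tracking out):
n = 8  # -> n = 8
out = ~n  # -> out = -9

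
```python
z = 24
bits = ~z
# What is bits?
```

Trace (tracking bits):
z = 24  # -> z = 24
bits = ~z  # -> bits = -25

Answer: -25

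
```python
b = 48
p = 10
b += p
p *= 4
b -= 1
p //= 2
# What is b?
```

Answer: 57

Derivation:
Trace (tracking b):
b = 48  # -> b = 48
p = 10  # -> p = 10
b += p  # -> b = 58
p *= 4  # -> p = 40
b -= 1  # -> b = 57
p //= 2  # -> p = 20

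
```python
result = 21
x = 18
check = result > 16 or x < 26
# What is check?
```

Answer: True

Derivation:
Trace (tracking check):
result = 21  # -> result = 21
x = 18  # -> x = 18
check = result > 16 or x < 26  # -> check = True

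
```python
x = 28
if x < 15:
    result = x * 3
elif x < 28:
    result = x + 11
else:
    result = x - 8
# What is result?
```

Answer: 20

Derivation:
Trace (tracking result):
x = 28  # -> x = 28
if x < 15:  # condition is False
elif x < 28:  # condition is False
else:
    result = x - 8  # -> result = 20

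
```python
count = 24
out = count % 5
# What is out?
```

Trace (tracking out):
count = 24  # -> count = 24
out = count % 5  # -> out = 4

Answer: 4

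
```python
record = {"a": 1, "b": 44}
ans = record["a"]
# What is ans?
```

Trace (tracking ans):
record = {'a': 1, 'b': 44}  # -> record = {'a': 1, 'b': 44}
ans = record['a']  # -> ans = 1

Answer: 1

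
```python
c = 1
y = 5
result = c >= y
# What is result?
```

Answer: False

Derivation:
Trace (tracking result):
c = 1  # -> c = 1
y = 5  # -> y = 5
result = c >= y  # -> result = False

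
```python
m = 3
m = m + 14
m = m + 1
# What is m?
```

Answer: 18

Derivation:
Trace (tracking m):
m = 3  # -> m = 3
m = m + 14  # -> m = 17
m = m + 1  # -> m = 18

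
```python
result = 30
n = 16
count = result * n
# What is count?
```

Trace (tracking count):
result = 30  # -> result = 30
n = 16  # -> n = 16
count = result * n  # -> count = 480

Answer: 480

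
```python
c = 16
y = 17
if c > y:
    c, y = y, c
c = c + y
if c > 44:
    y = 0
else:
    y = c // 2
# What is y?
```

Trace (tracking y):
c = 16  # -> c = 16
y = 17  # -> y = 17
if c > y:  # condition is False
c = c + y  # -> c = 33
if c > 44:  # condition is False
else:
    y = c // 2  # -> y = 16

Answer: 16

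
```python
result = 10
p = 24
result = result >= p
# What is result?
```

Answer: False

Derivation:
Trace (tracking result):
result = 10  # -> result = 10
p = 24  # -> p = 24
result = result >= p  # -> result = False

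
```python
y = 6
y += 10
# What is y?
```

Trace (tracking y):
y = 6  # -> y = 6
y += 10  # -> y = 16

Answer: 16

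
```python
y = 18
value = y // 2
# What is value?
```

Answer: 9

Derivation:
Trace (tracking value):
y = 18  # -> y = 18
value = y // 2  # -> value = 9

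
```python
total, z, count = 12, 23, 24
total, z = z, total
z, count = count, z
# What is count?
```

Answer: 12

Derivation:
Trace (tracking count):
total, z, count = (12, 23, 24)  # -> total = 12, z = 23, count = 24
total, z = (z, total)  # -> total = 23, z = 12
z, count = (count, z)  # -> z = 24, count = 12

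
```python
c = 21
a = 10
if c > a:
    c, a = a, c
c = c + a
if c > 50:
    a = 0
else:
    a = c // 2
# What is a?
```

Trace (tracking a):
c = 21  # -> c = 21
a = 10  # -> a = 10
if c > a:  # condition is True
    c, a = (a, c)  # -> c = 10, a = 21
c = c + a  # -> c = 31
if c > 50:  # condition is False
else:
    a = c // 2  # -> a = 15

Answer: 15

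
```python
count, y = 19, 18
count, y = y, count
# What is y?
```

Trace (tracking y):
count, y = (19, 18)  # -> count = 19, y = 18
count, y = (y, count)  # -> count = 18, y = 19

Answer: 19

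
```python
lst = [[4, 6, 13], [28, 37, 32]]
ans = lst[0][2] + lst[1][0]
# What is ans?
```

Trace (tracking ans):
lst = [[4, 6, 13], [28, 37, 32]]  # -> lst = [[4, 6, 13], [28, 37, 32]]
ans = lst[0][2] + lst[1][0]  # -> ans = 41

Answer: 41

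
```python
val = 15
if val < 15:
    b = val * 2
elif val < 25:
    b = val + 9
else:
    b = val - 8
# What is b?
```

Answer: 24

Derivation:
Trace (tracking b):
val = 15  # -> val = 15
if val < 15:  # condition is False
elif val < 25:  # condition is True
    b = val + 9  # -> b = 24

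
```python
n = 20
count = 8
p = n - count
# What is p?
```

Answer: 12

Derivation:
Trace (tracking p):
n = 20  # -> n = 20
count = 8  # -> count = 8
p = n - count  # -> p = 12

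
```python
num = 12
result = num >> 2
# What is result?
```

Answer: 3

Derivation:
Trace (tracking result):
num = 12  # -> num = 12
result = num >> 2  # -> result = 3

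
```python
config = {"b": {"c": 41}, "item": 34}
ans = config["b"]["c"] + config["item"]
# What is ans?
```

Answer: 75

Derivation:
Trace (tracking ans):
config = {'b': {'c': 41}, 'item': 34}  # -> config = {'b': {'c': 41}, 'item': 34}
ans = config['b']['c'] + config['item']  # -> ans = 75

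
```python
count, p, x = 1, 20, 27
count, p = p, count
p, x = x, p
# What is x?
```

Answer: 1

Derivation:
Trace (tracking x):
count, p, x = (1, 20, 27)  # -> count = 1, p = 20, x = 27
count, p = (p, count)  # -> count = 20, p = 1
p, x = (x, p)  # -> p = 27, x = 1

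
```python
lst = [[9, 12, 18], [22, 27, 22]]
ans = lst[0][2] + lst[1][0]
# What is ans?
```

Answer: 40

Derivation:
Trace (tracking ans):
lst = [[9, 12, 18], [22, 27, 22]]  # -> lst = [[9, 12, 18], [22, 27, 22]]
ans = lst[0][2] + lst[1][0]  # -> ans = 40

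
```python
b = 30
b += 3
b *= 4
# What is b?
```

Answer: 132

Derivation:
Trace (tracking b):
b = 30  # -> b = 30
b += 3  # -> b = 33
b *= 4  # -> b = 132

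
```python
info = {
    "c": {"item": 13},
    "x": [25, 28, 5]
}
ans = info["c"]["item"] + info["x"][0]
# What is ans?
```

Answer: 38

Derivation:
Trace (tracking ans):
info = {'c': {'item': 13}, 'x': [25, 28, 5]}  # -> info = {'c': {'item': 13}, 'x': [25, 28, 5]}
ans = info['c']['item'] + info['x'][0]  # -> ans = 38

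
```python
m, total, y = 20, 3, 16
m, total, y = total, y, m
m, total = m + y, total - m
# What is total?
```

Answer: 13

Derivation:
Trace (tracking total):
m, total, y = (20, 3, 16)  # -> m = 20, total = 3, y = 16
m, total, y = (total, y, m)  # -> m = 3, total = 16, y = 20
m, total = (m + y, total - m)  # -> m = 23, total = 13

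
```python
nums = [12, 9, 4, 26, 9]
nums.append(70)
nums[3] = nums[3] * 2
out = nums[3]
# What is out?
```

Answer: 52

Derivation:
Trace (tracking out):
nums = [12, 9, 4, 26, 9]  # -> nums = [12, 9, 4, 26, 9]
nums.append(70)  # -> nums = [12, 9, 4, 26, 9, 70]
nums[3] = nums[3] * 2  # -> nums = [12, 9, 4, 52, 9, 70]
out = nums[3]  # -> out = 52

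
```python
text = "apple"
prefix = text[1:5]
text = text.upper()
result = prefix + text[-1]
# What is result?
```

Trace (tracking result):
text = 'apple'  # -> text = 'apple'
prefix = text[1:5]  # -> prefix = 'pple'
text = text.upper()  # -> text = 'APPLE'
result = prefix + text[-1]  # -> result = 'ppleE'

Answer: 'ppleE'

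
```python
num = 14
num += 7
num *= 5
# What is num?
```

Trace (tracking num):
num = 14  # -> num = 14
num += 7  # -> num = 21
num *= 5  # -> num = 105

Answer: 105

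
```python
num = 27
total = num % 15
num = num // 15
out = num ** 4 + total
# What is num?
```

Answer: 1

Derivation:
Trace (tracking num):
num = 27  # -> num = 27
total = num % 15  # -> total = 12
num = num // 15  # -> num = 1
out = num ** 4 + total  # -> out = 13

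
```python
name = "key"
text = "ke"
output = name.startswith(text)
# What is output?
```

Answer: True

Derivation:
Trace (tracking output):
name = 'key'  # -> name = 'key'
text = 'ke'  # -> text = 'ke'
output = name.startswith(text)  # -> output = True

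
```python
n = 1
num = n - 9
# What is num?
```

Trace (tracking num):
n = 1  # -> n = 1
num = n - 9  # -> num = -8

Answer: -8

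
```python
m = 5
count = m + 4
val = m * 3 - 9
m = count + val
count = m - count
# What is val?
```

Trace (tracking val):
m = 5  # -> m = 5
count = m + 4  # -> count = 9
val = m * 3 - 9  # -> val = 6
m = count + val  # -> m = 15
count = m - count  # -> count = 6

Answer: 6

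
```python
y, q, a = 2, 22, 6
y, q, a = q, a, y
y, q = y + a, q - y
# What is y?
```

Trace (tracking y):
y, q, a = (2, 22, 6)  # -> y = 2, q = 22, a = 6
y, q, a = (q, a, y)  # -> y = 22, q = 6, a = 2
y, q = (y + a, q - y)  # -> y = 24, q = -16

Answer: 24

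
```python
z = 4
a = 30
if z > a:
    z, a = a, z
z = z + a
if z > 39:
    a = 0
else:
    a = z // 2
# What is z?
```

Answer: 34

Derivation:
Trace (tracking z):
z = 4  # -> z = 4
a = 30  # -> a = 30
if z > a:  # condition is False
z = z + a  # -> z = 34
if z > 39:  # condition is False
else:
    a = z // 2  # -> a = 17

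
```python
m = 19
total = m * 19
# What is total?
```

Trace (tracking total):
m = 19  # -> m = 19
total = m * 19  # -> total = 361

Answer: 361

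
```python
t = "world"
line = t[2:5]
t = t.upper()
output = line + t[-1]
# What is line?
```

Answer: 'rld'

Derivation:
Trace (tracking line):
t = 'world'  # -> t = 'world'
line = t[2:5]  # -> line = 'rld'
t = t.upper()  # -> t = 'WORLD'
output = line + t[-1]  # -> output = 'rldD'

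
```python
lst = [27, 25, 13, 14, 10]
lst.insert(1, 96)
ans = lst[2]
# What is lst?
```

Trace (tracking lst):
lst = [27, 25, 13, 14, 10]  # -> lst = [27, 25, 13, 14, 10]
lst.insert(1, 96)  # -> lst = [27, 96, 25, 13, 14, 10]
ans = lst[2]  # -> ans = 25

Answer: [27, 96, 25, 13, 14, 10]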